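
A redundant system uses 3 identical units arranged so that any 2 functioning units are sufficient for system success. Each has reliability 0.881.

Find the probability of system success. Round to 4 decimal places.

0.9609

R = Σ_{i=2}^{3} C(3,i) p^i (1−p)^{3−i} with p = 0.881
C(3,2)·0.881^2·0.119^1 = 0.277089
C(3,3)·0.881^3·0.119^0 = 0.683798
Sum = 0.9609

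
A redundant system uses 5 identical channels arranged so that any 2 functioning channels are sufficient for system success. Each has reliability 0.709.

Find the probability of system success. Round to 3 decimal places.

0.972

R = Σ_{i=2}^{5} C(5,i) p^i (1−p)^{5−i} with p = 0.709
C(5,2)·0.709^2·0.291^3 = 0.12387
C(5,3)·0.709^3·0.291^2 = 0.30180
C(5,4)·0.709^4·0.291^1 = 0.36766
C(5,5)·0.709^5·0.291^0 = 0.17916
Sum = 0.972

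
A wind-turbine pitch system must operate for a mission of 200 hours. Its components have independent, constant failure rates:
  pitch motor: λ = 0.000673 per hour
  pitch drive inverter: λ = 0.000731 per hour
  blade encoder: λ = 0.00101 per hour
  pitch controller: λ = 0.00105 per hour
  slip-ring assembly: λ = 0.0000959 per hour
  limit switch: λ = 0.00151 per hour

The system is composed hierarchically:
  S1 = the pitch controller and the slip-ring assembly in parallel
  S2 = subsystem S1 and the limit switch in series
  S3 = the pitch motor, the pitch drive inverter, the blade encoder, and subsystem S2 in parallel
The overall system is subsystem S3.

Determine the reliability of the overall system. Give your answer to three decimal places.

R(pitch motor) = exp(−0.000673 × 200) = 0.87407
R(pitch drive inverter) = exp(−0.000731 × 200) = 0.86398
R(blade encoder) = exp(−0.00101 × 200) = 0.81709
R(pitch controller) = exp(−0.00105 × 200) = 0.81058
R(slip-ring assembly) = exp(−0.0000959 × 200) = 0.98100
R(limit switch) = exp(−0.00151 × 200) = 0.73934
Parallel (pitch controller and slip-ring assembly): 1 − (1 − 0.81058)(1 − 0.98100) = 0.99640
Series ([0.99640] and limit switch): 0.99640 × 0.73934 = 0.73668
Parallel (pitch motor, pitch drive inverter, blade encoder, and [0.73668]): 1 − (1 − 0.87407)(1 − 0.86398)(1 − 0.81709)(1 − 0.73668) = 0.999

0.999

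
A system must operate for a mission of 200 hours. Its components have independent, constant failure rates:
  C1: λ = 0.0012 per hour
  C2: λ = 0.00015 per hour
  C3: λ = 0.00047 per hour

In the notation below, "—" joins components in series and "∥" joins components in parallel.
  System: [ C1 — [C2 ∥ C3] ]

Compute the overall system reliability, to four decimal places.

R(C1) = exp(−0.0012 × 200) = 0.786628
R(C2) = exp(−0.00015 × 200) = 0.970446
R(C3) = exp(−0.00047 × 200) = 0.910283
Parallel (C2 and C3): 1 − (1 − 0.970446)(1 − 0.910283) = 0.997349
Series (C1 and [0.997349]): 0.786628 × 0.997349 = 0.7845

0.7845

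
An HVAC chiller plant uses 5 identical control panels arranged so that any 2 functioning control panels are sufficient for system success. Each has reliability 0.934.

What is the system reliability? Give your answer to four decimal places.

R = Σ_{i=2}^{5} C(5,i) p^i (1−p)^{5−i} with p = 0.934
C(5,2)·0.934^2·0.066^3 = 0.002508
C(5,3)·0.934^3·0.066^2 = 0.035492
C(5,4)·0.934^4·0.066^1 = 0.251132
C(5,5)·0.934^5·0.066^0 = 0.710779
Sum = 0.9999

0.9999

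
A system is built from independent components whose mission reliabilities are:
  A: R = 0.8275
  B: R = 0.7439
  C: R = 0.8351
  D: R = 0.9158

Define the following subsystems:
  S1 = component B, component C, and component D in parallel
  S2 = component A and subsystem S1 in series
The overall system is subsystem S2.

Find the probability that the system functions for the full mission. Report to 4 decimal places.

Parallel (B, C, and D): 1 − (1 − 0.743900)(1 − 0.835100)(1 − 0.915800) = 0.996444
Series (A and [0.996444]): 0.827500 × 0.996444 = 0.8246

0.8246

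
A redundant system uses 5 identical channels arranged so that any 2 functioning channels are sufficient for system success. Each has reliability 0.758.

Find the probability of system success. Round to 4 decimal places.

0.9862

R = Σ_{i=2}^{5} C(5,i) p^i (1−p)^{5−i} with p = 0.758
C(5,2)·0.758^2·0.242^3 = 0.081430
C(5,3)·0.758^3·0.242^2 = 0.255058
C(5,4)·0.758^4·0.242^1 = 0.399450
C(5,5)·0.758^5·0.242^0 = 0.250234
Sum = 0.9862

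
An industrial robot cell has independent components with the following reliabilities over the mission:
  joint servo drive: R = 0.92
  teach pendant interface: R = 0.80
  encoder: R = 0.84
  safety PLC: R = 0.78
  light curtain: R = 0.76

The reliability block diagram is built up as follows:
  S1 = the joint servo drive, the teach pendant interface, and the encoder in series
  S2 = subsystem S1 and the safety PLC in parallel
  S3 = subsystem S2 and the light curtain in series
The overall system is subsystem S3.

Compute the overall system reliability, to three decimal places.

0.696

Series (joint servo drive, teach pendant interface, and encoder): 0.92000 × 0.80000 × 0.84000 = 0.61824
Parallel ([0.61824] and safety PLC): 1 − (1 − 0.61824)(1 − 0.78000) = 0.91601
Series ([0.91601] and light curtain): 0.91601 × 0.76000 = 0.696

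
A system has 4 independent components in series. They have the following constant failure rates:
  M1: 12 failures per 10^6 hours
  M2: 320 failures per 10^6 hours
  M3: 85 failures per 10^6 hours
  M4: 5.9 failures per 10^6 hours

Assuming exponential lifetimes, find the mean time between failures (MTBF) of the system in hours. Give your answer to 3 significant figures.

2360

Series of exponential components: λ_sys = Σ λ_i
λ_sys = 0.000012 + 0.00032 + 0.000085 + 0.0000059 = 4.2290e-04 /h
MTBF = 1 / λ_sys = 2360 h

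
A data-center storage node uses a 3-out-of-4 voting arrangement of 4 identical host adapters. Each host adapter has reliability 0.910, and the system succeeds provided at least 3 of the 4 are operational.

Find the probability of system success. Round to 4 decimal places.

0.9570

R = Σ_{i=3}^{4} C(4,i) p^i (1−p)^{4−i} with p = 0.910
C(4,3)·0.910^3·0.090^1 = 0.271286
C(4,4)·0.910^4·0.090^0 = 0.685750
Sum = 0.9570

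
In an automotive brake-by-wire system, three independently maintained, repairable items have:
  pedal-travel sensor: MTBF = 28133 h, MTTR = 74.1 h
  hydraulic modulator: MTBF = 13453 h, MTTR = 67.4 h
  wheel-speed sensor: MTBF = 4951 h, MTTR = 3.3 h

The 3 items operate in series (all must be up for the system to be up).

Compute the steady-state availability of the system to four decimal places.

A(pedal-travel sensor) = MTBF/(MTBF+MTTR) = 28133/(28133+74.1) = 0.997373
A(hydraulic modulator) = MTBF/(MTBF+MTTR) = 13453/(13453+67.4) = 0.995015
A(wheel-speed sensor) = MTBF/(MTBF+MTTR) = 4951/(4951+3.3) = 0.999334
Series availability: 0.997373 × 0.995015 × 0.999334 = 0.9917

0.9917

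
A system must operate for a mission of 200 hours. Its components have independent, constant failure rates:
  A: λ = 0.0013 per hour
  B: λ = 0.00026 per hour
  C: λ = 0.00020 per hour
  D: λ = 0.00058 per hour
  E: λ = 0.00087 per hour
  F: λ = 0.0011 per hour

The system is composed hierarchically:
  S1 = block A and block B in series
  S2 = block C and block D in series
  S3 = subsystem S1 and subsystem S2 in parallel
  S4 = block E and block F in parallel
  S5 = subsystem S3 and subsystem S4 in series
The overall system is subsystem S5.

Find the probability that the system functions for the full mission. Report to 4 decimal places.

0.9310

R(A) = exp(−0.0013 × 200) = 0.771052
R(B) = exp(−0.00026 × 200) = 0.949329
R(C) = exp(−0.00020 × 200) = 0.960789
R(D) = exp(−0.00058 × 200) = 0.890475
R(E) = exp(−0.00087 × 200) = 0.840297
R(F) = exp(−0.0011 × 200) = 0.802519
Series (A and B): 0.771052 × 0.949329 = 0.731982
Series (C and D): 0.960789 × 0.890475 = 0.855559
Parallel ([0.731982] and [0.855559]): 1 − (1 − 0.731982)(1 − 0.855559) = 0.961287
Parallel (E and F): 1 − (1 − 0.840297)(1 − 0.802519) = 0.968462
Series ([0.961287] and [0.968462]): 0.961287 × 0.968462 = 0.9310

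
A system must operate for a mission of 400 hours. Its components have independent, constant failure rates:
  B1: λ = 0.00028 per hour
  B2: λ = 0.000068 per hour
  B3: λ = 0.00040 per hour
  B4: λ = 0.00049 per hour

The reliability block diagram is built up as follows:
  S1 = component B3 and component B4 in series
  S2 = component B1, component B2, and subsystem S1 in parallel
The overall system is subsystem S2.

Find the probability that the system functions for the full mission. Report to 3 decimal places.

0.999

R(B1) = exp(−0.00028 × 400) = 0.89404
R(B2) = exp(−0.000068 × 400) = 0.97317
R(B3) = exp(−0.00040 × 400) = 0.85214
R(B4) = exp(−0.00049 × 400) = 0.82201
Series (B3 and B4): 0.85214 × 0.82201 = 0.70047
Parallel (B1, B2, and [0.70047]): 1 − (1 − 0.89404)(1 − 0.97317)(1 − 0.70047) = 0.999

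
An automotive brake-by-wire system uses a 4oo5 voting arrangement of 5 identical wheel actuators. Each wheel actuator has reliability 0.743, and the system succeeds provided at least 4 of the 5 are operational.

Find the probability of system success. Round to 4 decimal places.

0.6180

R = Σ_{i=4}^{5} C(5,i) p^i (1−p)^{5−i} with p = 0.743
C(5,4)·0.743^4·0.257^1 = 0.391614
C(5,5)·0.743^5·0.257^0 = 0.226435
Sum = 0.6180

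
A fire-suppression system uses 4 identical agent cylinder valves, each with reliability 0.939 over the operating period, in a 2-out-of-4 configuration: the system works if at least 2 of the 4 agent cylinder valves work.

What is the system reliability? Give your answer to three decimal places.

R = Σ_{i=2}^{4} C(4,i) p^i (1−p)^{4−i} with p = 0.939
C(4,2)·0.939^2·0.061^2 = 0.01969
C(4,3)·0.939^3·0.061^1 = 0.20202
C(4,4)·0.939^4·0.061^0 = 0.77743
Sum = 0.999

0.999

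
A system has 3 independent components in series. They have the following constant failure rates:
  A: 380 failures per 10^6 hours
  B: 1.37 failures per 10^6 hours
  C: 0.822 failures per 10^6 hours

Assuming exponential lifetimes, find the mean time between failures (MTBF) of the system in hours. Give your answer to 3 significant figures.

Series of exponential components: λ_sys = Σ λ_i
λ_sys = 0.000380 + 0.00000137 + 0.000000822 = 3.8219e-04 /h
MTBF = 1 / λ_sys = 2620 h

2620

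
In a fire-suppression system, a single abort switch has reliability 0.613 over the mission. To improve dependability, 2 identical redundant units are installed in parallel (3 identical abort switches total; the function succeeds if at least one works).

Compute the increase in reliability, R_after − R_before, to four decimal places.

0.3290

R_before = 0.613
R_after = 1 − (1 − 0.613)^3 = 0.9420
ΔR = 0.9420 − 0.613 = 0.3290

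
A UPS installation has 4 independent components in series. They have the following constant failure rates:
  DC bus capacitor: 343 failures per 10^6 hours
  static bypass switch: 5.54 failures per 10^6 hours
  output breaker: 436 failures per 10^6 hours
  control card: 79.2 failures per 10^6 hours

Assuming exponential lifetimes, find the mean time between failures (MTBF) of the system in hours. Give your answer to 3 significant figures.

1160

Series of exponential components: λ_sys = Σ λ_i
λ_sys = 0.000343 + 0.00000554 + 0.000436 + 0.0000792 = 8.6374e-04 /h
MTBF = 1 / λ_sys = 1160 h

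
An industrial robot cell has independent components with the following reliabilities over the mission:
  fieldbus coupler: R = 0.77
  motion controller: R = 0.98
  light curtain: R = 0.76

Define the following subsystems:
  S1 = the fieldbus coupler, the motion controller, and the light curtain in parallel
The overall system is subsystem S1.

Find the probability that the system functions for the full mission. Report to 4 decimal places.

Parallel (fieldbus coupler, motion controller, and light curtain): 1 − (1 − 0.770000)(1 − 0.980000)(1 − 0.760000) = 0.9989

0.9989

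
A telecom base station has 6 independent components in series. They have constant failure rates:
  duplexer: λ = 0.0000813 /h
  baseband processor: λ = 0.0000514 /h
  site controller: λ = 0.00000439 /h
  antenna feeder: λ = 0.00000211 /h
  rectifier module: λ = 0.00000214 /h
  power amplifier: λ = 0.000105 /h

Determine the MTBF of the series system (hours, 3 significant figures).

Series of exponential components: λ_sys = Σ λ_i
λ_sys = 0.0000813 + 0.0000514 + 0.00000439 + 0.00000211 + 0.00000214 + 0.000105 = 2.4634e-04 /h
MTBF = 1 / λ_sys = 4060 h

4060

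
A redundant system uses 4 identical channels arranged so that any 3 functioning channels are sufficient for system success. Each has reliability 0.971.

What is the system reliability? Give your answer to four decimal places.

R = Σ_{i=3}^{4} C(4,i) p^i (1−p)^{4−i} with p = 0.971
C(4,3)·0.971^3·0.029^1 = 0.106198
C(4,4)·0.971^4·0.029^0 = 0.888949
Sum = 0.9951

0.9951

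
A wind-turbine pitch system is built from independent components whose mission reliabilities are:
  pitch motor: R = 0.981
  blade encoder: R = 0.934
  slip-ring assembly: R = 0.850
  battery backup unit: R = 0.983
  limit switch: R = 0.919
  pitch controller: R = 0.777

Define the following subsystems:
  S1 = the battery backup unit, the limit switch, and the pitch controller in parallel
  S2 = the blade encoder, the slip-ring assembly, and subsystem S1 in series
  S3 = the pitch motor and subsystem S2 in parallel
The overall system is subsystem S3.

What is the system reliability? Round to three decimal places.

Parallel (battery backup unit, limit switch, and pitch controller): 1 − (1 − 0.98300)(1 − 0.91900)(1 − 0.77700) = 0.99969
Series (blade encoder, slip-ring assembly, and [0.99969]): 0.93400 × 0.85000 × 0.99969 = 0.79365
Parallel (pitch motor and [0.79365]): 1 − (1 − 0.98100)(1 − 0.79365) = 0.996

0.996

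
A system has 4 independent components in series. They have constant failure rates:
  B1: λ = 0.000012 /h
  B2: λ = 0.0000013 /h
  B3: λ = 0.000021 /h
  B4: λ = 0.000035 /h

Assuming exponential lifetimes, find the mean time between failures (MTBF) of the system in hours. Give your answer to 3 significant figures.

Series of exponential components: λ_sys = Σ λ_i
λ_sys = 0.000012 + 0.0000013 + 0.000021 + 0.000035 = 6.9300e-05 /h
MTBF = 1 / λ_sys = 14400 h

14400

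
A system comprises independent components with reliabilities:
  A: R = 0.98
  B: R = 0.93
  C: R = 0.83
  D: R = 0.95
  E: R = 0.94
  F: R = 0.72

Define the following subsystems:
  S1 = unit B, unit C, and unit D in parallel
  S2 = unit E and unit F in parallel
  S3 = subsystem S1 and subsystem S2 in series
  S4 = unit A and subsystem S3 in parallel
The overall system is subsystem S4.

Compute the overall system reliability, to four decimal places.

Parallel (B, C, and D): 1 − (1 − 0.930000)(1 − 0.830000)(1 − 0.950000) = 0.999405
Parallel (E and F): 1 − (1 − 0.940000)(1 − 0.720000) = 0.983200
Series ([0.999405] and [0.983200]): 0.999405 × 0.983200 = 0.982615
Parallel (A and [0.982615]): 1 − (1 − 0.980000)(1 − 0.982615) = 0.9997

0.9997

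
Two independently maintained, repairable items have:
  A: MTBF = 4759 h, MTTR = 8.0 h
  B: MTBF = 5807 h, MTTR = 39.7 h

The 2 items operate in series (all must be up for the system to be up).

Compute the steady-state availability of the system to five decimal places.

0.99154

A(A) = MTBF/(MTBF+MTTR) = 4759/(4759+8.0) = 0.998322
A(B) = MTBF/(MTBF+MTTR) = 5807/(5807+39.7) = 0.993210
Series availability: 0.998322 × 0.993210 = 0.99154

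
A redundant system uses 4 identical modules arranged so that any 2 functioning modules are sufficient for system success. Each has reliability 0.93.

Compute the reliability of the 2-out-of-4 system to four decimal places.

R = Σ_{i=2}^{4} C(4,i) p^i (1−p)^{4−i} with p = 0.93
C(4,2)·0.93^2·0.07^2 = 0.025428
C(4,3)·0.93^3·0.07^1 = 0.225220
C(4,4)·0.93^4·0.07^0 = 0.748052
Sum = 0.9987

0.9987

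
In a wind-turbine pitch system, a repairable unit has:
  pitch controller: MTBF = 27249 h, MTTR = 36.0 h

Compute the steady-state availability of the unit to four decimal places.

A(pitch controller) = MTBF/(MTBF+MTTR) = 27249/(27249+36.0) = 0.9987

0.9987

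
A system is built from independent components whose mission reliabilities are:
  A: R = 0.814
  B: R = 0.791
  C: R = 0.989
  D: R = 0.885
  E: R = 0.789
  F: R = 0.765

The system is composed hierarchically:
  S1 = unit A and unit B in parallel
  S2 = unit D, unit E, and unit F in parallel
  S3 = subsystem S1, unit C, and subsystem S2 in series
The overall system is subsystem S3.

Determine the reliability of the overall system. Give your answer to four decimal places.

Parallel (A and B): 1 − (1 − 0.814000)(1 − 0.791000) = 0.961126
Parallel (D, E, and F): 1 − (1 − 0.885000)(1 − 0.789000)(1 − 0.765000) = 0.994298
Series ([0.961126], C, and [0.994298]): 0.961126 × 0.989000 × 0.994298 = 0.9451

0.9451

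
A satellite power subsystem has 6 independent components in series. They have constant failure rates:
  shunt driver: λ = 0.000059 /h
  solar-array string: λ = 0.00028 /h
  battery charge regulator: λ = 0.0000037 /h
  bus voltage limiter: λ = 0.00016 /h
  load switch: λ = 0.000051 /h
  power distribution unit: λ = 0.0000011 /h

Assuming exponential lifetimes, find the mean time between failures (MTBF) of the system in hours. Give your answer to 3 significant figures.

1800

Series of exponential components: λ_sys = Σ λ_i
λ_sys = 0.000059 + 0.00028 + 0.0000037 + 0.00016 + 0.000051 + 0.0000011 = 5.5480e-04 /h
MTBF = 1 / λ_sys = 1800 h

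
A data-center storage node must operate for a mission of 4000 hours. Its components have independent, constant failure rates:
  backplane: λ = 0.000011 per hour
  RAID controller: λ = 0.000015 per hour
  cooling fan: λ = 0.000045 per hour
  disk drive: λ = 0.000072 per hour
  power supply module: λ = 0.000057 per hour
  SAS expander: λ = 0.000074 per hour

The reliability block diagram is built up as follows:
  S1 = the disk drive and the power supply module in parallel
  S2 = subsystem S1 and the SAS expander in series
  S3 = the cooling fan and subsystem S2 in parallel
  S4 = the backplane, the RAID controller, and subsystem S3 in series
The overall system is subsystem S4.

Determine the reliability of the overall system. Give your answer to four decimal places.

0.8576

R(backplane) = exp(−0.000011 × 4000) = 0.956954
R(RAID controller) = exp(−0.000015 × 4000) = 0.941765
R(cooling fan) = exp(−0.000045 × 4000) = 0.835270
R(disk drive) = exp(−0.000072 × 4000) = 0.749762
R(power supply module) = exp(−0.000057 × 4000) = 0.796124
R(SAS expander) = exp(−0.000074 × 4000) = 0.743787
Parallel (disk drive and power supply module): 1 − (1 − 0.749762)(1 − 0.796124) = 0.948982
Series ([0.948982] and SAS expander): 0.948982 × 0.743787 = 0.705840
Parallel (cooling fan and [0.705840]): 1 − (1 − 0.835270)(1 − 0.705840) = 0.951543
Series (backplane, RAID controller, and [0.951543]): 0.956954 × 0.941765 × 0.951543 = 0.8576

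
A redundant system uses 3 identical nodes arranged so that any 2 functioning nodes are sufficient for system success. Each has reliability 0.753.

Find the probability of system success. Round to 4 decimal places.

R = Σ_{i=2}^{3} C(3,i) p^i (1−p)^{3−i} with p = 0.753
C(3,2)·0.753^2·0.247^1 = 0.420154
C(3,3)·0.753^3·0.247^0 = 0.426958
Sum = 0.8471

0.8471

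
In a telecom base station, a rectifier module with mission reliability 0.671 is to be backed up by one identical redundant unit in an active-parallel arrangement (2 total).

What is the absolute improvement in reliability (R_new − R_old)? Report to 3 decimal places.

0.221

R_before = 0.671
R_after = 1 − (1 − 0.671)^2 = 0.892
ΔR = 0.892 − 0.671 = 0.221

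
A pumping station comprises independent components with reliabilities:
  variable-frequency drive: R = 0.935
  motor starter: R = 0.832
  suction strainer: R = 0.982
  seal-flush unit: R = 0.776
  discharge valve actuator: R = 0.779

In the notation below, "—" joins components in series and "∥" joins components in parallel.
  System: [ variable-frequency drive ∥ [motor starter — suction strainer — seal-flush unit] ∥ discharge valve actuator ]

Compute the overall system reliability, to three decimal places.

0.995

Series (motor starter, suction strainer, and seal-flush unit): 0.83200 × 0.98200 × 0.77600 = 0.63401
Parallel (variable-frequency drive, [0.63401], and discharge valve actuator): 1 − (1 − 0.93500)(1 − 0.63401)(1 − 0.77900) = 0.995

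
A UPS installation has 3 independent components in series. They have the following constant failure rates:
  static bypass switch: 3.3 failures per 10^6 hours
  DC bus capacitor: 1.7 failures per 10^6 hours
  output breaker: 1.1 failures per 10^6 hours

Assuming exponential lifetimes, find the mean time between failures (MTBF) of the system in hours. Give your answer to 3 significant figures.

164000

Series of exponential components: λ_sys = Σ λ_i
λ_sys = 0.0000033 + 0.0000017 + 0.0000011 = 6.1000e-06 /h
MTBF = 1 / λ_sys = 164000 h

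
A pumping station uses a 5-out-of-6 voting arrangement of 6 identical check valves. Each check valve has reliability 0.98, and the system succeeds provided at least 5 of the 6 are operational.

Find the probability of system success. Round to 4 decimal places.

0.9943

R = Σ_{i=5}^{6} C(6,i) p^i (1−p)^{6−i} with p = 0.98
C(6,5)·0.98^5·0.02^1 = 0.108470
C(6,6)·0.98^6·0.02^0 = 0.885842
Sum = 0.9943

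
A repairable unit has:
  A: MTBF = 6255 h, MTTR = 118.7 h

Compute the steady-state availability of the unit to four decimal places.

A(A) = MTBF/(MTBF+MTTR) = 6255/(6255+118.7) = 0.9814

0.9814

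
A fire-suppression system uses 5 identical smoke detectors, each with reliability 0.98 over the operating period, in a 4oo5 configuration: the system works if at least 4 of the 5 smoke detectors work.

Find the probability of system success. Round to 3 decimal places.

0.996

R = Σ_{i=4}^{5} C(5,i) p^i (1−p)^{5−i} with p = 0.98
C(5,4)·0.98^4·0.02^1 = 0.09224
C(5,5)·0.98^5·0.02^0 = 0.90392
Sum = 0.996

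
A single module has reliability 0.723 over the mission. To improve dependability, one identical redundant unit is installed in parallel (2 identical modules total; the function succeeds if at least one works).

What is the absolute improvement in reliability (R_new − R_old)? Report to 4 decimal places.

R_before = 0.723
R_after = 1 − (1 − 0.723)^2 = 0.9233
ΔR = 0.9233 − 0.723 = 0.2003

0.2003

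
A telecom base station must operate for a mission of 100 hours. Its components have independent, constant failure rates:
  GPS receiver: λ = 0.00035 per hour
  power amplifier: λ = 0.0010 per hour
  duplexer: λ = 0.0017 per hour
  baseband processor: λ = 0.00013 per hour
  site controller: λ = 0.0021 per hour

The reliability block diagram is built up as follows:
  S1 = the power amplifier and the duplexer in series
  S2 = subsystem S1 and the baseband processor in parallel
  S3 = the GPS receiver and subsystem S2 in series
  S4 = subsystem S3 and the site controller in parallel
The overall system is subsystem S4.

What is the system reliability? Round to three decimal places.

0.993

R(GPS receiver) = exp(−0.00035 × 100) = 0.96561
R(power amplifier) = exp(−0.0010 × 100) = 0.90484
R(duplexer) = exp(−0.0017 × 100) = 0.84366
R(baseband processor) = exp(−0.00013 × 100) = 0.98708
R(site controller) = exp(−0.0021 × 100) = 0.81058
Series (power amplifier and duplexer): 0.90484 × 0.84366 = 0.76338
Parallel ([0.76338] and baseband processor): 1 − (1 − 0.76338)(1 − 0.98708) = 0.99694
Series (GPS receiver and [0.99694]): 0.96561 × 0.99694 = 0.96266
Parallel ([0.96266] and site controller): 1 − (1 − 0.96266)(1 − 0.81058) = 0.993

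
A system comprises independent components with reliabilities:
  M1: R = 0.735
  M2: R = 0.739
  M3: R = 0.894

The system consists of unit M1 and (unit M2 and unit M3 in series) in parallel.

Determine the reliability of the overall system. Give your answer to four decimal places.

0.9101

Series (M2 and M3): 0.739000 × 0.894000 = 0.660666
Parallel (M1 and [0.660666]): 1 − (1 − 0.735000)(1 − 0.660666) = 0.9101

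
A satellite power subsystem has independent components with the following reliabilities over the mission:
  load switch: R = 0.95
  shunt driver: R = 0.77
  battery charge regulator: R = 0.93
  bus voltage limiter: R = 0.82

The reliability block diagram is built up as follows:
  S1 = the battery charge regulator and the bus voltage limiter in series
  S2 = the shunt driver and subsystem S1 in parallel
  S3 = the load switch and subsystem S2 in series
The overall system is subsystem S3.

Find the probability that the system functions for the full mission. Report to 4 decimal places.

Series (battery charge regulator and bus voltage limiter): 0.930000 × 0.820000 = 0.762600
Parallel (shunt driver and [0.762600]): 1 − (1 − 0.770000)(1 − 0.762600) = 0.945398
Series (load switch and [0.945398]): 0.950000 × 0.945398 = 0.8981

0.8981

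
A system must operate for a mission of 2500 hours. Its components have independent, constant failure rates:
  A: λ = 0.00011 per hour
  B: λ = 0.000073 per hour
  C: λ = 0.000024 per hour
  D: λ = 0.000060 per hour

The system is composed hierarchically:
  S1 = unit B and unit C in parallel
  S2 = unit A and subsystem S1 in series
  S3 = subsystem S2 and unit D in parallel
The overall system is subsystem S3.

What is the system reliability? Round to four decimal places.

R(A) = exp(−0.00011 × 2500) = 0.759572
R(B) = exp(−0.000073 × 2500) = 0.833185
R(C) = exp(−0.000024 × 2500) = 0.941765
R(D) = exp(−0.000060 × 2500) = 0.860708
Parallel (B and C): 1 − (1 − 0.833185)(1 − 0.941765) = 0.990286
Series (A and [0.990286]): 0.759572 × 0.990286 = 0.752194
Parallel ([0.752194] and D): 1 − (1 − 0.752194)(1 − 0.860708) = 0.9655

0.9655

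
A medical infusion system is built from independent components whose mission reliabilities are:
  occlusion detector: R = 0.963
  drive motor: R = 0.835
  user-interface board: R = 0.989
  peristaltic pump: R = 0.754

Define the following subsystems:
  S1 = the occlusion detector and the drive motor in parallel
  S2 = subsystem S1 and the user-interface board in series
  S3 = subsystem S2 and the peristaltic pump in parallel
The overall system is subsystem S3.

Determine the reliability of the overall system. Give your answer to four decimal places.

0.9958

Parallel (occlusion detector and drive motor): 1 − (1 − 0.963000)(1 − 0.835000) = 0.993895
Series ([0.993895] and user-interface board): 0.993895 × 0.989000 = 0.982962
Parallel ([0.982962] and peristaltic pump): 1 − (1 − 0.982962)(1 − 0.754000) = 0.9958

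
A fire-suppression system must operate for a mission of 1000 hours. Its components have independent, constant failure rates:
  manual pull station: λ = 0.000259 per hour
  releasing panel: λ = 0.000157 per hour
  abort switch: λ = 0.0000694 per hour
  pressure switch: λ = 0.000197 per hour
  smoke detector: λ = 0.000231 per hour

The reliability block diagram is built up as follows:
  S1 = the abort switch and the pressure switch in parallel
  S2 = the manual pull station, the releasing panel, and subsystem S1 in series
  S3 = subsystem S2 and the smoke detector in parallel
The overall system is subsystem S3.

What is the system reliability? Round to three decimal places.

0.928

R(manual pull station) = exp(−0.000259 × 1000) = 0.77182
R(releasing panel) = exp(−0.000157 × 1000) = 0.85470
R(abort switch) = exp(−0.0000694 × 1000) = 0.93295
R(pressure switch) = exp(−0.000197 × 1000) = 0.82119
R(smoke detector) = exp(−0.000231 × 1000) = 0.79374
Parallel (abort switch and pressure switch): 1 − (1 − 0.93295)(1 − 0.82119) = 0.98801
Series (manual pull station, releasing panel, and [0.98801]): 0.77182 × 0.85470 × 0.98801 = 0.65177
Parallel ([0.65177] and smoke detector): 1 − (1 − 0.65177)(1 − 0.79374) = 0.928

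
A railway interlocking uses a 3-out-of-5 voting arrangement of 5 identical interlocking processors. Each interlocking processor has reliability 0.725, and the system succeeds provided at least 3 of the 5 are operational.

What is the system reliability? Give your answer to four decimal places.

0.8684

R = Σ_{i=3}^{5} C(5,i) p^i (1−p)^{5−i} with p = 0.725
C(5,3)·0.725^3·0.275^2 = 0.288190
C(5,4)·0.725^4·0.275^1 = 0.379887
C(5,5)·0.725^5·0.275^0 = 0.200304
Sum = 0.8684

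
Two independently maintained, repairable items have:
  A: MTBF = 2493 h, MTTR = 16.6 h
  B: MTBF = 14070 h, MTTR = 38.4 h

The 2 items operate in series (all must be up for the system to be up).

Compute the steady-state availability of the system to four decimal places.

0.9907

A(A) = MTBF/(MTBF+MTTR) = 2493/(2493+16.6) = 0.993385
A(B) = MTBF/(MTBF+MTTR) = 14070/(14070+38.4) = 0.997278
Series availability: 0.993385 × 0.997278 = 0.9907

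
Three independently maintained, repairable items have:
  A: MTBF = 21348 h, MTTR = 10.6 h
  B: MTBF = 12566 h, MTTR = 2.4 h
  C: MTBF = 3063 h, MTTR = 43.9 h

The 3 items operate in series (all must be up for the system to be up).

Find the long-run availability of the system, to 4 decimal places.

A(A) = MTBF/(MTBF+MTTR) = 21348/(21348+10.6) = 0.999504
A(B) = MTBF/(MTBF+MTTR) = 12566/(12566+2.4) = 0.999809
A(C) = MTBF/(MTBF+MTTR) = 3063/(3063+43.9) = 0.985870
Series availability: 0.999504 × 0.999809 × 0.985870 = 0.9852

0.9852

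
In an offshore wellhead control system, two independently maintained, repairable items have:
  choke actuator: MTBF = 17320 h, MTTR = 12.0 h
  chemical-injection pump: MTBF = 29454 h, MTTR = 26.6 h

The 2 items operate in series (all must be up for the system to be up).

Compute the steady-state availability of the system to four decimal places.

0.9984

A(choke actuator) = MTBF/(MTBF+MTTR) = 17320/(17320+12.0) = 0.999308
A(chemical-injection pump) = MTBF/(MTBF+MTTR) = 29454/(29454+26.6) = 0.999098
Series availability: 0.999308 × 0.999098 = 0.9984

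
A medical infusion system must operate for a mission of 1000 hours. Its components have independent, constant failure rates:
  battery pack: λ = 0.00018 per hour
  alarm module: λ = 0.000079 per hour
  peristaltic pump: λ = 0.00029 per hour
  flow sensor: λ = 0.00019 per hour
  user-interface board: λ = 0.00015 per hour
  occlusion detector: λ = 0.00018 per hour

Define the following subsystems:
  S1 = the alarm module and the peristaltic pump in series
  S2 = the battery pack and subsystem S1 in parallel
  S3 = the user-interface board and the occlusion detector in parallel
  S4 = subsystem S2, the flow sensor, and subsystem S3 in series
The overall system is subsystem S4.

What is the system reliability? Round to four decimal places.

R(battery pack) = exp(−0.00018 × 1000) = 0.835270
R(alarm module) = exp(−0.000079 × 1000) = 0.924040
R(peristaltic pump) = exp(−0.00029 × 1000) = 0.748264
R(flow sensor) = exp(−0.00019 × 1000) = 0.826959
R(user-interface board) = exp(−0.00015 × 1000) = 0.860708
R(occlusion detector) = exp(−0.00018 × 1000) = 0.835270
Series (alarm module and peristaltic pump): 0.924040 × 0.748264 = 0.691426
Parallel (battery pack and [0.691426]): 1 − (1 − 0.835270)(1 − 0.691426) = 0.949169
Parallel (user-interface board and occlusion detector): 1 − (1 − 0.860708)(1 − 0.835270) = 0.977054
Series ([0.949169], flow sensor, and [0.977054]): 0.949169 × 0.826959 × 0.977054 = 0.7669

0.7669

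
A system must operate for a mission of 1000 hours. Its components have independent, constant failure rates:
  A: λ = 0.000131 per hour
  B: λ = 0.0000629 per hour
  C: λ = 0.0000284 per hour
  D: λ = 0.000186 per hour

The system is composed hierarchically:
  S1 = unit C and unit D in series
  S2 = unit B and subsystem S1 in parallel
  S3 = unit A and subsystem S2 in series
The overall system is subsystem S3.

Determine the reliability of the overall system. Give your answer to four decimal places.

0.8669

R(A) = exp(−0.000131 × 1000) = 0.877218
R(B) = exp(−0.0000629 × 1000) = 0.939037
R(C) = exp(−0.0000284 × 1000) = 0.971999
R(D) = exp(−0.000186 × 1000) = 0.830274
Series (C and D): 0.971999 × 0.830274 = 0.807025
Parallel (B and [0.807025]): 1 − (1 − 0.939037)(1 − 0.807025) = 0.988236
Series (A and [0.988236]): 0.877218 × 0.988236 = 0.8669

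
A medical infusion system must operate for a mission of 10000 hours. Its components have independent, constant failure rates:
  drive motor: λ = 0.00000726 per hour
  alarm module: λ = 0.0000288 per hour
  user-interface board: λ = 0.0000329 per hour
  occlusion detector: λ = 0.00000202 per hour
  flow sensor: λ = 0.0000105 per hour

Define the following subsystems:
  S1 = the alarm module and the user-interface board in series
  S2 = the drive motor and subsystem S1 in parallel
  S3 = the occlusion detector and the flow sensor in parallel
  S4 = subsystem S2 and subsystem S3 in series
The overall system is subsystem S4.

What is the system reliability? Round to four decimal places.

R(drive motor) = exp(−0.00000726 × 10000) = 0.929973
R(alarm module) = exp(−0.0000288 × 10000) = 0.749762
R(user-interface board) = exp(−0.0000329 × 10000) = 0.719643
R(occlusion detector) = exp(−0.00000202 × 10000) = 0.980003
R(flow sensor) = exp(−0.0000105 × 10000) = 0.900325
Series (alarm module and user-interface board): 0.749762 × 0.719643 = 0.539561
Parallel (drive motor and [0.539561]): 1 − (1 − 0.929973)(1 − 0.539561) = 0.967757
Parallel (occlusion detector and flow sensor): 1 − (1 − 0.980003)(1 − 0.900325) = 0.998007
Series ([0.967757] and [0.998007]): 0.967757 × 0.998007 = 0.9658

0.9658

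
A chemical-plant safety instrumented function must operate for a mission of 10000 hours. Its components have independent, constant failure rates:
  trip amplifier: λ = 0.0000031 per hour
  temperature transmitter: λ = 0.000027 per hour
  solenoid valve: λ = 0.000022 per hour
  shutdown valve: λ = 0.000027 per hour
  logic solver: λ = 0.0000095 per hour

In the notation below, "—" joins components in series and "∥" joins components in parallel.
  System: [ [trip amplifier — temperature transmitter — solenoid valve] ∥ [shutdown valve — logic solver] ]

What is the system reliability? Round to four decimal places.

0.8758

R(trip amplifier) = exp(−0.0000031 × 10000) = 0.969476
R(temperature transmitter) = exp(−0.000027 × 10000) = 0.763379
R(solenoid valve) = exp(−0.000022 × 10000) = 0.802519
R(shutdown valve) = exp(−0.000027 × 10000) = 0.763379
R(logic solver) = exp(−0.0000095 × 10000) = 0.909373
Series (trip amplifier, temperature transmitter, and solenoid valve): 0.969476 × 0.763379 × 0.802519 = 0.593926
Series (shutdown valve and logic solver): 0.763379 × 0.909373 = 0.694196
Parallel ([0.593926] and [0.694196]): 1 − (1 − 0.593926)(1 − 0.694196) = 0.8758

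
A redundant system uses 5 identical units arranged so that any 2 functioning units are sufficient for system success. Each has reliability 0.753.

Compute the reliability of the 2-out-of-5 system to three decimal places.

0.985

R = Σ_{i=2}^{5} C(5,i) p^i (1−p)^{5−i} with p = 0.753
C(5,2)·0.753^2·0.247^3 = 0.08544
C(5,3)·0.753^3·0.247^2 = 0.26048
C(5,4)·0.753^4·0.247^1 = 0.39705
C(5,5)·0.753^5·0.247^0 = 0.24209
Sum = 0.985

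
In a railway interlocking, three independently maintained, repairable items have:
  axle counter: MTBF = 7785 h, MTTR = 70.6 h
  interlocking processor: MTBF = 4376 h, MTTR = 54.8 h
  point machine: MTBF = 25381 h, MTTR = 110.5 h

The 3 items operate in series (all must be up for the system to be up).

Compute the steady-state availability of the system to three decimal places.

A(axle counter) = MTBF/(MTBF+MTTR) = 7785/(7785+70.6) = 0.991013
A(interlocking processor) = MTBF/(MTBF+MTTR) = 4376/(4376+54.8) = 0.987632
A(point machine) = MTBF/(MTBF+MTTR) = 25381/(25381+110.5) = 0.995665
Series availability: 0.991013 × 0.987632 × 0.995665 = 0.975

0.975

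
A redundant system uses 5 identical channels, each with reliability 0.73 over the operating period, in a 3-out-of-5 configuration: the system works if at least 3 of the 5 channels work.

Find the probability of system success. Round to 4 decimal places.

R = Σ_{i=3}^{5} C(5,i) p^i (1−p)^{5−i} with p = 0.73
C(5,3)·0.73^3·0.27^2 = 0.283593
C(5,4)·0.73^4·0.27^1 = 0.383376
C(5,5)·0.73^5·0.27^0 = 0.207307
Sum = 0.8743

0.8743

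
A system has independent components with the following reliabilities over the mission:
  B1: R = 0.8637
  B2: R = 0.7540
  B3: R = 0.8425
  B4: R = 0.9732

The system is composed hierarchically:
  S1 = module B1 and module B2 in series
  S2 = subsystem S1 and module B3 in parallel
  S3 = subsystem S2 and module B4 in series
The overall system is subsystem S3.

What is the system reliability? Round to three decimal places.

Series (B1 and B2): 0.86370 × 0.75400 = 0.65123
Parallel ([0.65123] and B3): 1 − (1 − 0.65123)(1 − 0.84250) = 0.94507
Series ([0.94507] and B4): 0.94507 × 0.97320 = 0.920

0.920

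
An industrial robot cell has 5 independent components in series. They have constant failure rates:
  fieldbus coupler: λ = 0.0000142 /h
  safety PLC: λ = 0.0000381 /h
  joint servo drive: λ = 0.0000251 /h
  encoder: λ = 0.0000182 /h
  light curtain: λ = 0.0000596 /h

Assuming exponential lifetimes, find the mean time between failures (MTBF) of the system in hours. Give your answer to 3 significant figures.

Series of exponential components: λ_sys = Σ λ_i
λ_sys = 0.0000142 + 0.0000381 + 0.0000251 + 0.0000182 + 0.0000596 = 1.5520e-04 /h
MTBF = 1 / λ_sys = 6440 h

6440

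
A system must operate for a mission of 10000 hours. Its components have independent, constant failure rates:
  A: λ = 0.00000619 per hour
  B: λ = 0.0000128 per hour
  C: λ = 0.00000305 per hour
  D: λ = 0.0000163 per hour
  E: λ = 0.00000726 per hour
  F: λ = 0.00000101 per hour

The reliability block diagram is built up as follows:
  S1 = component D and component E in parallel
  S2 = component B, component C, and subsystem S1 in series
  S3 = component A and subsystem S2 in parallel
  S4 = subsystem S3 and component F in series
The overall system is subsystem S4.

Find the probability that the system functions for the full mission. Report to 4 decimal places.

0.9807

R(A) = exp(−0.00000619 × 10000) = 0.939977
R(B) = exp(−0.0000128 × 10000) = 0.879853
R(C) = exp(−0.00000305 × 10000) = 0.969960
R(D) = exp(−0.0000163 × 10000) = 0.849591
R(E) = exp(−0.00000726 × 10000) = 0.929973
R(F) = exp(−0.00000101 × 10000) = 0.989951
Parallel (D and E): 1 − (1 − 0.849591)(1 − 0.929973) = 0.989467
Series (B, C, and [0.989467]): 0.879853 × 0.969960 × 0.989467 = 0.844433
Parallel (A and [0.844433]): 1 − (1 − 0.939977)(1 − 0.844433) = 0.990662
Series ([0.990662] and F): 0.990662 × 0.989951 = 0.9807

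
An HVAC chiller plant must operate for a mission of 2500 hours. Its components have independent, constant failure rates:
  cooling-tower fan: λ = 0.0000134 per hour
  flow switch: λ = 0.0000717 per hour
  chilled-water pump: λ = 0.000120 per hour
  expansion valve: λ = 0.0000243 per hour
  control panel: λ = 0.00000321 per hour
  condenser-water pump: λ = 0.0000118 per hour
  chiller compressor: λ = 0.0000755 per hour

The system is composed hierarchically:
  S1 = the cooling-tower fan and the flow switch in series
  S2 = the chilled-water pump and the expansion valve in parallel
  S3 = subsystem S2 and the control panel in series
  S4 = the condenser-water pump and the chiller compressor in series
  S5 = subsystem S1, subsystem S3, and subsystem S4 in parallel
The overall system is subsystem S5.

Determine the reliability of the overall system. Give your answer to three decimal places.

R(cooling-tower fan) = exp(−0.0000134 × 2500) = 0.96705
R(flow switch) = exp(−0.0000717 × 2500) = 0.83590
R(chilled-water pump) = exp(−0.000120 × 2500) = 0.74082
R(expansion valve) = exp(−0.0000243 × 2500) = 0.94106
R(control panel) = exp(−0.00000321 × 2500) = 0.99201
R(condenser-water pump) = exp(−0.0000118 × 2500) = 0.97093
R(chiller compressor) = exp(−0.0000755 × 2500) = 0.82799
Series (cooling-tower fan and flow switch): 0.96705 × 0.83590 = 0.80836
Parallel (chilled-water pump and expansion valve): 1 − (1 − 0.74082)(1 − 0.94106) = 0.98472
Series ([0.98472] and control panel): 0.98472 × 0.99201 = 0.97685
Series (condenser-water pump and chiller compressor): 0.97093 × 0.82799 = 0.80392
Parallel ([0.80836], [0.97685], and [0.80392]): 1 − (1 − 0.80836)(1 − 0.97685)(1 − 0.80392) = 0.999

0.999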